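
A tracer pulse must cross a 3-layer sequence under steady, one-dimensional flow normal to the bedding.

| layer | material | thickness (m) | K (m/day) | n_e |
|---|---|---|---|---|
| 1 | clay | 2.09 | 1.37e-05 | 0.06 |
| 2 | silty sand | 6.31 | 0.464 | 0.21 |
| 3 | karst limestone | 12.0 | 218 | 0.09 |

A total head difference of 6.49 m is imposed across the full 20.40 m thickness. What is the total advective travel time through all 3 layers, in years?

With flow normal to the layers, continuity requires the same specific discharge q through every layer.
Σ(b_i/K_i) = 2.09/1.37e-05 + 6.31/0.464 + 12.0/218 = 1.526e+05 d.
q = Δh / Σ(b_i/K_i) = 6.49 / 1.526e+05 = 4.254e-05 m/day.
In each layer the seepage velocity is v_i = q/n_i, so the layer transit time is t_i = b_i·n_i / q:
  layer 1 (clay): t_1 = 2.09 × 0.06 / 4.254e-05 = 2948 d
  layer 2 (silty sand): t_2 = 6.31 × 0.21 / 4.254e-05 = 31151 d
  layer 3 (karst limestone): t_3 = 12.0 × 0.09 / 4.254e-05 = 25389 d
Total t = Σ t_i = 59488 days = 162.9 years.

163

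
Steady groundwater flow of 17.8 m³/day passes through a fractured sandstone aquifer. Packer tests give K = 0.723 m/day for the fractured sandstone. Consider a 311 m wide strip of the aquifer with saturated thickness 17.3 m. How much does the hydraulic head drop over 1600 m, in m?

Cross-sectional area A = 311 × 17.3 = 5380 m².
From Q = K·A·i, i = Q / (K·A) = 17.8 / (0.7230 × 5380) = 0.004576.
Head loss Δh = i · L = 0.004576 × 1600 = 7.321 m.

7.32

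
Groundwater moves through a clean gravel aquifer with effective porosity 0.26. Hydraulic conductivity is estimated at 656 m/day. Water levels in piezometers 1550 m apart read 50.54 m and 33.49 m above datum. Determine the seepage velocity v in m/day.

Hydraulic gradient i = (50.54 − 33.49) / 1550 = 17.05 / 1550 = 0.01100.
Darcy flux q = K · i = 656.0 × 0.01100 = 7.216 m/day.
Seepage velocity v = q / n_e = 7.216 / 0.26 = 27.75 m/day.

27.8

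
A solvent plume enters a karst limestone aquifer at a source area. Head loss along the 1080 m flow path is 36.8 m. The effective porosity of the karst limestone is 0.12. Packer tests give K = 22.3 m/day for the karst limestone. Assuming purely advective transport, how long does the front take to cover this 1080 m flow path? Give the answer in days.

171

Hydraulic gradient i = Δh / L = 36.8 / 1080 = 0.03407.
Darcy flux q = K · i = 22.30 × 0.03407 = 0.7599 m/day.
Seepage velocity v = q / n_e = 0.7599 / 0.12 = 6.332 m/day.
Travel time t = L / v = 1080 / 6.332 = 170.6 days.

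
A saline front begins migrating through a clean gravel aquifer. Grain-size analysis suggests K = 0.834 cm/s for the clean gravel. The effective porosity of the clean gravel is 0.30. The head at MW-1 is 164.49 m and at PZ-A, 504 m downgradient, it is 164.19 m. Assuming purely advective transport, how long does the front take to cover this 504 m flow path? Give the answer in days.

353

Convert K: 0.834 cm/s × 864 = 720.6 m/day.
Hydraulic gradient i = (164.49 − 164.19) / 504 = 0.3 / 504 = 0.0005952.
Darcy flux q = K · i = 720.6 × 0.0005952 = 0.4289 m/day.
Seepage velocity v = q / n_e = 0.4289 / 0.30 = 1.430 m/day.
Travel time t = L / v = 504 / 1.430 = 352.5 days.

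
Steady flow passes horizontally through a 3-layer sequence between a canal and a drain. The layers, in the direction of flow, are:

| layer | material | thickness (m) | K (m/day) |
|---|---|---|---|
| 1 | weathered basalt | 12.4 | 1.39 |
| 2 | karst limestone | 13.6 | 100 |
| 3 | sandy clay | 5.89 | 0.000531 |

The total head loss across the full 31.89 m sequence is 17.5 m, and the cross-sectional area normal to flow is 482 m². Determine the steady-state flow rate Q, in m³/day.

Flow is perpendicular to layering, so the layers act in series and the equivalent K is the thickness-weighted harmonic mean.
Total thickness L = 12.4 + 13.6 + 5.89 = 31.89 m.
Σ(b_i/K_i) = 12.4/1.39 + 13.6/100 + 5.89/0.000531 = 11101 d.
K_eq = L / Σ(b_i/K_i) = 31.89 / 11101 = 0.002873 m/day.
Q = K_eq · A · (Δh/L) = 0.002873 × 482 × (17.5/31.89) = 0.7598 m³/day.

0.760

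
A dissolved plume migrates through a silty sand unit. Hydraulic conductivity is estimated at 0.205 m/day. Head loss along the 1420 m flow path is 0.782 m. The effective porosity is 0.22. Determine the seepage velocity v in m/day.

0.000513

Hydraulic gradient i = Δh / L = 0.782 / 1420 = 0.0005507.
Darcy flux q = K · i = 0.2050 × 0.0005507 = 0.0001129 m/day.
Seepage velocity v = q / n_e = 0.0001129 / 0.22 = 0.0005132 m/day.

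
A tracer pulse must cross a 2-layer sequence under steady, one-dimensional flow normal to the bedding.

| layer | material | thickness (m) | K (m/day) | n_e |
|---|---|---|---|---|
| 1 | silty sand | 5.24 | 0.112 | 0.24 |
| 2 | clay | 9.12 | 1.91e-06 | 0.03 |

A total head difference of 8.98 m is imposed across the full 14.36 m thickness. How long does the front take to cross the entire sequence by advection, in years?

2230

With flow normal to the layers, continuity requires the same specific discharge q through every layer.
Σ(b_i/K_i) = 5.24/0.112 + 9.12/1.91e-06 = 4.775e+06 d.
q = Δh / Σ(b_i/K_i) = 8.98 / 4.775e+06 = 1.881e-06 m/day.
In each layer the seepage velocity is v_i = q/n_i, so the layer transit time is t_i = b_i·n_i / q:
  layer 1 (silty sand): t_1 = 5.24 × 0.24 / 1.881e-06 = 6.687e+05 d
  layer 2 (clay): t_2 = 9.12 × 0.03 / 1.881e-06 = 1.455e+05 d
Total t = Σ t_i = 8.142e+05 days = 2229 years.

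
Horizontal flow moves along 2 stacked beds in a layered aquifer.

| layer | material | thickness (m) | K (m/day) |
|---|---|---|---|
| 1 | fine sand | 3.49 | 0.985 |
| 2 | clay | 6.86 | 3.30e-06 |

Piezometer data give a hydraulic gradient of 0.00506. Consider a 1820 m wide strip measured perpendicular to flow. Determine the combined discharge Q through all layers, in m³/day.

31.7

Flow is parallel to layering, so each bed carries its own Darcy discharge and the transmissivities add.
Σ(K_i·b_i) = 0.985×3.49 + 3.30e-06×6.86 = 3.438 m²/day.
Hydraulic gradient i = 0.00506.
Q = Σ(K_i·b_i) · W · i = 3.438 × 1820 × 0.005060 = 31.66 m³/day.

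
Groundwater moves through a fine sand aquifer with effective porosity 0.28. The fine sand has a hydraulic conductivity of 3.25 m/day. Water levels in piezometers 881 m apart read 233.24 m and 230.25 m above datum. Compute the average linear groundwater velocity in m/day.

Hydraulic gradient i = (233.24 − 230.25) / 881 = 2.99 / 881 = 0.003394.
Darcy flux q = K · i = 3.250 × 0.003394 = 0.01103 m/day.
Seepage velocity v = q / n_e = 0.01103 / 0.28 = 0.03939 m/day.

0.0394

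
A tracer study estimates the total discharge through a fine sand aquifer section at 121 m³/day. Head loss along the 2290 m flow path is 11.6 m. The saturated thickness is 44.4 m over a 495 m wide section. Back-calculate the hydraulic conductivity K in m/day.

1.09

Cross-sectional area A = 495 × 44.4 = 21978 m².
Hydraulic gradient i = Δh / L = 11.6 / 2290 = 0.005066.
From Q = K·A·i, K = Q / (A·i) = 121 / (21978 × 0.005066) = 1.087 m/day.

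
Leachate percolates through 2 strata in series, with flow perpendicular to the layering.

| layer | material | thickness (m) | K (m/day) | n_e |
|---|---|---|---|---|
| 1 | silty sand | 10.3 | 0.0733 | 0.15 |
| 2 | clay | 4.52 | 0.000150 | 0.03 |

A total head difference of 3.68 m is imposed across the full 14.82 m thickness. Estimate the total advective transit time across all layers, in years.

With flow normal to the layers, continuity requires the same specific discharge q through every layer.
Σ(b_i/K_i) = 10.3/0.0733 + 4.52/0.000150 = 30274 d.
q = Δh / Σ(b_i/K_i) = 3.68 / 30274 = 0.0001216 m/day.
In each layer the seepage velocity is v_i = q/n_i, so the layer transit time is t_i = b_i·n_i / q:
  layer 1 (silty sand): t_1 = 10.3 × 0.15 / 0.0001216 = 12710 d
  layer 2 (clay): t_2 = 4.52 × 0.03 / 0.0001216 = 1116 d
Total t = Σ t_i = 13826 days = 37.85 years.

37.9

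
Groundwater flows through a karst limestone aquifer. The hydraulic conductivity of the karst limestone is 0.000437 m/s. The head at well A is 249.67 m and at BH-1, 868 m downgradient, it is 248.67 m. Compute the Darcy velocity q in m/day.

0.0435

Convert K: 0.000437 m/s × 86400 = 37.76 m/day.
Hydraulic gradient i = (249.67 − 248.67) / 868 = 1 / 868 = 0.001152.
Specific discharge q = K · i = 37.76 × 0.001152 = 0.04350 m/day.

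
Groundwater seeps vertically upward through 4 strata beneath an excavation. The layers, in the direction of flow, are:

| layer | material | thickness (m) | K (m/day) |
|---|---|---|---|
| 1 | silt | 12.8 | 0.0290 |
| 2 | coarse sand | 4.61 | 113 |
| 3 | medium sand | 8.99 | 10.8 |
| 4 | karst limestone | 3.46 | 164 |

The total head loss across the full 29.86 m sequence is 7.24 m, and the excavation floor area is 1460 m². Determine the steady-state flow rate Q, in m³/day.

Flow is perpendicular to layering, so the layers act in series and the equivalent K is the thickness-weighted harmonic mean.
Total thickness L = 12.8 + 4.61 + 8.99 + 3.46 = 29.86 m.
Σ(b_i/K_i) = 12.8/0.0290 + 4.61/113 + 8.99/10.8 + 3.46/164 = 442.3 d.
K_eq = L / Σ(b_i/K_i) = 29.86 / 442.3 = 0.06751 m/day.
Q = K_eq · A · (Δh/L) = 0.06751 × 1460 × (7.24/29.86) = 23.90 m³/day.

23.9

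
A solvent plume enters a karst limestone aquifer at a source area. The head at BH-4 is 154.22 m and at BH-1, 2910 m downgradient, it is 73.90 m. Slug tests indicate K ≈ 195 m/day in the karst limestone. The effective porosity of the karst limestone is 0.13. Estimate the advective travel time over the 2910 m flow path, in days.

Hydraulic gradient i = (154.22 − 73.90) / 2910 = 80.32 / 2910 = 0.02760.
Darcy flux q = K · i = 195.0 × 0.02760 = 5.382 m/day.
Seepage velocity v = q / n_e = 5.382 / 0.13 = 41.40 m/day.
Travel time t = L / v = 2910 / 41.40 = 70.29 days.

70.3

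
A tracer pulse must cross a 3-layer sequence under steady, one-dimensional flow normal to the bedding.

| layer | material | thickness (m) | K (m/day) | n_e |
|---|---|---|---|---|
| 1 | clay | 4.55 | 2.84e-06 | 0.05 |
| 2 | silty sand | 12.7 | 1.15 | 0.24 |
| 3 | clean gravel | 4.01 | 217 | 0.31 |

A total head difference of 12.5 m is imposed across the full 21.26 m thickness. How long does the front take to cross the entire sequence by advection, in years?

With flow normal to the layers, continuity requires the same specific discharge q through every layer.
Σ(b_i/K_i) = 4.55/2.84e-06 + 12.7/1.15 + 4.01/217 = 1.602e+06 d.
q = Δh / Σ(b_i/K_i) = 12.5 / 1.602e+06 = 7.802e-06 m/day.
In each layer the seepage velocity is v_i = q/n_i, so the layer transit time is t_i = b_i·n_i / q:
  layer 1 (clay): t_1 = 4.55 × 0.05 / 7.802e-06 = 29159 d
  layer 2 (silty sand): t_2 = 12.7 × 0.24 / 7.802e-06 = 3.907e+05 d
  layer 3 (clean gravel): t_3 = 4.01 × 0.31 / 7.802e-06 = 1.593e+05 d
Total t = Σ t_i = 5.791e+05 days = 1586 years.

1590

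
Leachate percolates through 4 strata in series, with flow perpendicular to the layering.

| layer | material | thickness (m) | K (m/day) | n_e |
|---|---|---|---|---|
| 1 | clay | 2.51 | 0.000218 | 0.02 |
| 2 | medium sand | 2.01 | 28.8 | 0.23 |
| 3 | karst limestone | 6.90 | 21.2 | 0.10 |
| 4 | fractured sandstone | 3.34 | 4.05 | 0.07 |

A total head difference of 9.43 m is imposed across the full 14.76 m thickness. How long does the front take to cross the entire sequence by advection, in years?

4.80

With flow normal to the layers, continuity requires the same specific discharge q through every layer.
Σ(b_i/K_i) = 2.51/0.000218 + 2.01/28.8 + 6.90/21.2 + 3.34/4.05 = 11515 d.
q = Δh / Σ(b_i/K_i) = 9.43 / 11515 = 0.0008189 m/day.
In each layer the seepage velocity is v_i = q/n_i, so the layer transit time is t_i = b_i·n_i / q:
  layer 1 (clay): t_1 = 2.51 × 0.02 / 0.0008189 = 61.30 d
  layer 2 (medium sand): t_2 = 2.01 × 0.23 / 0.0008189 = 564.5 d
  layer 3 (karst limestone): t_3 = 6.90 × 0.10 / 0.0008189 = 842.6 d
  layer 4 (fractured sandstone): t_4 = 3.34 × 0.07 / 0.0008189 = 285.5 d
Total t = Σ t_i = 1754 days = 4.802 years.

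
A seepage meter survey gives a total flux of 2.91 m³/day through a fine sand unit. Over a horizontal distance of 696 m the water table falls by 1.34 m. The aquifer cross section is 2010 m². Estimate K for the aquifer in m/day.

Hydraulic gradient i = Δh / L = 1.34 / 696 = 0.001925.
From Q = K·A·i, K = Q / (A·i) = 2.91 / (2010 × 0.001925) = 0.7520 m/day.

0.752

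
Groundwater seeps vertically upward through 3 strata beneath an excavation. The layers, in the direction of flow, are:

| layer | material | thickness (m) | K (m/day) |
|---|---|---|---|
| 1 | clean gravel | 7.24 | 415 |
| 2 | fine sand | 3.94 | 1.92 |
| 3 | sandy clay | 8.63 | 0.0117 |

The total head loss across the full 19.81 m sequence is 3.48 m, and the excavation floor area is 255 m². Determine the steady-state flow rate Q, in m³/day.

Flow is perpendicular to layering, so the layers act in series and the equivalent K is the thickness-weighted harmonic mean.
Total thickness L = 7.24 + 3.94 + 8.63 = 19.81 m.
Σ(b_i/K_i) = 7.24/415 + 3.94/1.92 + 8.63/0.0117 = 739.7 d.
K_eq = L / Σ(b_i/K_i) = 19.81 / 739.7 = 0.02678 m/day.
Q = K_eq · A · (Δh/L) = 0.02678 × 255 × (3.48/19.81) = 1.200 m³/day.

1.20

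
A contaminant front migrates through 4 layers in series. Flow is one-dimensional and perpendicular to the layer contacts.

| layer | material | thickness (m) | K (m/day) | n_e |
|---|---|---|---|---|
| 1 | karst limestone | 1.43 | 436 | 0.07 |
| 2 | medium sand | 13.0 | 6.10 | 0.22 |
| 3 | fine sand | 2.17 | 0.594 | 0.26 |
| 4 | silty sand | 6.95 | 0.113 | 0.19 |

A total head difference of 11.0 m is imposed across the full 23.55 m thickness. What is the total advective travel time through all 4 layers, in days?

With flow normal to the layers, continuity requires the same specific discharge q through every layer.
Σ(b_i/K_i) = 1.43/436 + 13.0/6.10 + 2.17/0.594 + 6.95/0.113 = 67.29 d.
q = Δh / Σ(b_i/K_i) = 11.0 / 67.29 = 0.1635 m/day.
In each layer the seepage velocity is v_i = q/n_i, so the layer transit time is t_i = b_i·n_i / q:
  layer 1 (karst limestone): t_1 = 1.43 × 0.07 / 0.1635 = 0.6124 d
  layer 2 (medium sand): t_2 = 13.0 × 0.22 / 0.1635 = 17.50 d
  layer 3 (fine sand): t_3 = 2.17 × 0.26 / 0.1635 = 3.451 d
  layer 4 (silty sand): t_4 = 6.95 × 0.19 / 0.1635 = 8.078 d
Total t = Σ t_i = 29.64 days.

29.6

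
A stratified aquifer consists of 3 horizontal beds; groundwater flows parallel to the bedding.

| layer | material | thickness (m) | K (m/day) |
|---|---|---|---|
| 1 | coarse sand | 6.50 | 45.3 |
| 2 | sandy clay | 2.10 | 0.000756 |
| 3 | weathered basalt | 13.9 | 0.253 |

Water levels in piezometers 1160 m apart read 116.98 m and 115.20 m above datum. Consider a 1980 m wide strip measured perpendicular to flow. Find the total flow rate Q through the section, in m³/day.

905

Flow is parallel to layering, so each bed carries its own Darcy discharge and the transmissivities add.
Σ(K_i·b_i) = 45.3×6.50 + 0.000756×2.10 + 0.253×13.9 = 298.0 m²/day.
Hydraulic gradient i = (116.98 − 115.20) / 1160 = 1.78 / 1160 = 0.001534.
Q = Σ(K_i·b_i) · W · i = 298.0 × 1980 × 0.001534 = 905.3 m³/day.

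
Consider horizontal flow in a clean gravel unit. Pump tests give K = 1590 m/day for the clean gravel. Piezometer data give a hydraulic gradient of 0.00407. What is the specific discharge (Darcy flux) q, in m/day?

6.47

Hydraulic gradient i = 0.00407.
Specific discharge q = K · i = 1590 × 0.004070 = 6.471 m/day.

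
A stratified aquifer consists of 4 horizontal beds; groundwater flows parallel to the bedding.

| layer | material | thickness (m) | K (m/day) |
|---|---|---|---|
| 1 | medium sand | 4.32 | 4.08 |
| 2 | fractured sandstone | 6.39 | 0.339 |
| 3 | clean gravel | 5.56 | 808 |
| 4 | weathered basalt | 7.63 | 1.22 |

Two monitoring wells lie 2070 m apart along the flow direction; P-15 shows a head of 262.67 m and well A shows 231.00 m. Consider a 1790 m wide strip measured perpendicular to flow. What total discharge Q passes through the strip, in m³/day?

124000

Flow is parallel to layering, so each bed carries its own Darcy discharge and the transmissivities add.
Σ(K_i·b_i) = 4.08×4.32 + 0.339×6.39 + 808×5.56 + 1.22×7.63 = 4522 m²/day.
Hydraulic gradient i = (262.67 − 231.00) / 2070 = 31.67 / 2070 = 0.01530.
Q = Σ(K_i·b_i) · W · i = 4522 × 1790 × 0.01530 = 1.238e+05 m³/day.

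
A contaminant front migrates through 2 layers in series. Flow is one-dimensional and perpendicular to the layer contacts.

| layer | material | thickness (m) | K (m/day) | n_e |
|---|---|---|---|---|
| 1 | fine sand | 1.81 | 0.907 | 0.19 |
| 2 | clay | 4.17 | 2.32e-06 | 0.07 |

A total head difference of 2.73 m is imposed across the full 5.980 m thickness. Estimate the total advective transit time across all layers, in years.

With flow normal to the layers, continuity requires the same specific discharge q through every layer.
Σ(b_i/K_i) = 1.81/0.907 + 4.17/2.32e-06 = 1.797e+06 d.
q = Δh / Σ(b_i/K_i) = 2.73 / 1.797e+06 = 1.519e-06 m/day.
In each layer the seepage velocity is v_i = q/n_i, so the layer transit time is t_i = b_i·n_i / q:
  layer 1 (fine sand): t_1 = 1.81 × 0.19 / 1.519e-06 = 2.264e+05 d
  layer 2 (clay): t_2 = 4.17 × 0.07 / 1.519e-06 = 1.922e+05 d
Total t = Σ t_i = 4.186e+05 days = 1146 years.

1150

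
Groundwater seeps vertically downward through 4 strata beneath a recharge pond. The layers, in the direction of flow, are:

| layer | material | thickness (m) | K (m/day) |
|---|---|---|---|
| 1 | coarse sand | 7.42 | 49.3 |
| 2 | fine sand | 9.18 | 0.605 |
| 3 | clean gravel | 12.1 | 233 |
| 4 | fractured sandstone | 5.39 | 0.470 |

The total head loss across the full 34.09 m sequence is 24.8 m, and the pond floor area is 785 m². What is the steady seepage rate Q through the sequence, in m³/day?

725

Flow is perpendicular to layering, so the layers act in series and the equivalent K is the thickness-weighted harmonic mean.
Total thickness L = 7.42 + 9.18 + 12.1 + 5.39 = 34.09 m.
Σ(b_i/K_i) = 7.42/49.3 + 9.18/0.605 + 12.1/233 + 5.39/0.470 = 26.84 d.
K_eq = L / Σ(b_i/K_i) = 34.09 / 26.84 = 1.270 m/day.
Q = K_eq · A · (Δh/L) = 1.270 × 785 × (24.8/34.09) = 725.2 m³/day.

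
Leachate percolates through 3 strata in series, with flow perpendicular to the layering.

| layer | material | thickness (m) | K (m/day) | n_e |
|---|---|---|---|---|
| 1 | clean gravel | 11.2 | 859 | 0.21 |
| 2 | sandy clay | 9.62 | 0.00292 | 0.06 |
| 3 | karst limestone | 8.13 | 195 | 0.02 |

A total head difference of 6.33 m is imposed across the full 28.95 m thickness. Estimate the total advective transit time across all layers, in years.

4.41

With flow normal to the layers, continuity requires the same specific discharge q through every layer.
Σ(b_i/K_i) = 11.2/859 + 9.62/0.00292 + 8.13/195 = 3295 d.
q = Δh / Σ(b_i/K_i) = 6.33 / 3295 = 0.001921 m/day.
In each layer the seepage velocity is v_i = q/n_i, so the layer transit time is t_i = b_i·n_i / q:
  layer 1 (clean gravel): t_1 = 11.2 × 0.21 / 0.001921 = 1224 d
  layer 2 (sandy clay): t_2 = 9.62 × 0.06 / 0.001921 = 300.4 d
  layer 3 (karst limestone): t_3 = 8.13 × 0.02 / 0.001921 = 84.63 d
Total t = Σ t_i = 1609 days = 4.406 years.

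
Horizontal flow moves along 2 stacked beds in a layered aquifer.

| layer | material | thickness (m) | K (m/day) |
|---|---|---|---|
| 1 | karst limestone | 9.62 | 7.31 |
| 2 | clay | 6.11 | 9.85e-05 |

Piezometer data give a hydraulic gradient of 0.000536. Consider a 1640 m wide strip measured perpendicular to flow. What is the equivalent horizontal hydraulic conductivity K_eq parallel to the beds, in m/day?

Flow is parallel to layering, so each bed carries its own Darcy discharge and the transmissivities add.
Σ(K_i·b_i) = 7.31×9.62 + 9.85e-05×6.11 = 70.32 m²/day.
Total thickness b = 15.73 m, so K_eq = Σ(K_i·b_i)/b = 4.471 m/day.

4.47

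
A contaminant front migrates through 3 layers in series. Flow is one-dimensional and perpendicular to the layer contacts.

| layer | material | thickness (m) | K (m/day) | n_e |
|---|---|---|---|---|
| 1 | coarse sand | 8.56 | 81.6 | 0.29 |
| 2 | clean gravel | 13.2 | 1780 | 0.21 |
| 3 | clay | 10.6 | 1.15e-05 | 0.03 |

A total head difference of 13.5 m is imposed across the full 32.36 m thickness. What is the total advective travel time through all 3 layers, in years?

1040

With flow normal to the layers, continuity requires the same specific discharge q through every layer.
Σ(b_i/K_i) = 8.56/81.6 + 13.2/1780 + 10.6/1.15e-05 = 9.217e+05 d.
q = Δh / Σ(b_i/K_i) = 13.5 / 9.217e+05 = 1.465e-05 m/day.
In each layer the seepage velocity is v_i = q/n_i, so the layer transit time is t_i = b_i·n_i / q:
  layer 1 (coarse sand): t_1 = 8.56 × 0.29 / 1.465e-05 = 1.695e+05 d
  layer 2 (clean gravel): t_2 = 13.2 × 0.21 / 1.465e-05 = 1.893e+05 d
  layer 3 (clay): t_3 = 10.6 × 0.03 / 1.465e-05 = 21712 d
Total t = Σ t_i = 3.805e+05 days = 1042 years.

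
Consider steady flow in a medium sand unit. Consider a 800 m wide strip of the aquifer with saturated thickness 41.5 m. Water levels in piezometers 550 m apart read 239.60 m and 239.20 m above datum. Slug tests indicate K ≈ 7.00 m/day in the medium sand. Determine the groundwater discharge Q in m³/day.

169

Cross-sectional area A = 800 × 41.5 = 33200 m².
Hydraulic gradient i = (239.60 − 239.20) / 550 = 0.4 / 550 = 0.0007273.
Darcy's law: Q = K · A · i = 7.000 × 33200 × 0.0007273 = 169.0 m³/day.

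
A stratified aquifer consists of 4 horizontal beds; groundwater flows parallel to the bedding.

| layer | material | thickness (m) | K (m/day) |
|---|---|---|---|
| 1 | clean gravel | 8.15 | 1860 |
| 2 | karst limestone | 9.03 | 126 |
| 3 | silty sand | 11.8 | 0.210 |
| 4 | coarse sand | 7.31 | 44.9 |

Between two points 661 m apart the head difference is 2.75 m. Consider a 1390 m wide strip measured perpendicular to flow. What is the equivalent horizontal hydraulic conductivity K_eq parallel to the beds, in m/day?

Flow is parallel to layering, so each bed carries its own Darcy discharge and the transmissivities add.
Σ(K_i·b_i) = 1860×8.15 + 126×9.03 + 0.210×11.8 + 44.9×7.31 = 16627 m²/day.
Total thickness b = 36.29 m, so K_eq = Σ(K_i·b_i)/b = 458.2 m/day.

458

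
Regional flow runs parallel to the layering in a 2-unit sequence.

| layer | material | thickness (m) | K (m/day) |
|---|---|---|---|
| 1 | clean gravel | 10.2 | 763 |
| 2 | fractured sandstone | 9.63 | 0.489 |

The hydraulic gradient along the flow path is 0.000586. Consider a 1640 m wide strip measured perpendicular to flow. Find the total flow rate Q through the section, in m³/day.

Flow is parallel to layering, so each bed carries its own Darcy discharge and the transmissivities add.
Σ(K_i·b_i) = 763×10.2 + 0.489×9.63 = 7787 m²/day.
Hydraulic gradient i = 0.000586.
Q = Σ(K_i·b_i) · W · i = 7787 × 1640 × 0.0005860 = 7484 m³/day.

7480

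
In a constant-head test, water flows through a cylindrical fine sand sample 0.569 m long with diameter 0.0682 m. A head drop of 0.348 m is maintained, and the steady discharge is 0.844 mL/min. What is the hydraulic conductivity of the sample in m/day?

Cross-sectional area A = π·(d/2)² = π × (0.0682/2)² = 0.003653 m².
Convert discharge: 0.844 mL/min = 1.407e-08 m³/s.
Darcy's law rearranged: K = Q·L / (A·Δh) = 1.407e-08 × 0.569 / (0.003653 × 0.348) = 6.296e-06 m/s = 0.5440 m/day.

0.544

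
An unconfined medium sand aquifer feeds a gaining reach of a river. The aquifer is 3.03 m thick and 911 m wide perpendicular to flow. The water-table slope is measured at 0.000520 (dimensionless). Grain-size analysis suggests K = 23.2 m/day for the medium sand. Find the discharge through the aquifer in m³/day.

33.3

Cross-sectional area A = 911 × 3.03 = 2760 m².
Hydraulic gradient i = 0.000520.
Darcy's law: Q = K · A · i = 23.20 × 2760 × 0.0005200 = 33.30 m³/day.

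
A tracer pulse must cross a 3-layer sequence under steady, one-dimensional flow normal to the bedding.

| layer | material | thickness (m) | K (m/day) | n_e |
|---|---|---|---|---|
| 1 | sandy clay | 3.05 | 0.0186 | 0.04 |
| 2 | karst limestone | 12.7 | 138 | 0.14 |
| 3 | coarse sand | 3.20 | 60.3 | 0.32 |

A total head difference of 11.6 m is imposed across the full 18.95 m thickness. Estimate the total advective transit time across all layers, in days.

With flow normal to the layers, continuity requires the same specific discharge q through every layer.
Σ(b_i/K_i) = 3.05/0.0186 + 12.7/138 + 3.20/60.3 = 164.1 d.
q = Δh / Σ(b_i/K_i) = 11.6 / 164.1 = 0.07068 m/day.
In each layer the seepage velocity is v_i = q/n_i, so the layer transit time is t_i = b_i·n_i / q:
  layer 1 (sandy clay): t_1 = 3.05 × 0.04 / 0.07068 = 1.726 d
  layer 2 (karst limestone): t_2 = 12.7 × 0.14 / 0.07068 = 25.16 d
  layer 3 (coarse sand): t_3 = 3.20 × 0.32 / 0.07068 = 14.49 d
Total t = Σ t_i = 41.37 days.

41.4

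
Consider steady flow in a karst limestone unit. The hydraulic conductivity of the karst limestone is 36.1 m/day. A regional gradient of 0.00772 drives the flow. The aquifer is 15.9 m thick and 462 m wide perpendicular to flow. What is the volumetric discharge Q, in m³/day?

2050

Cross-sectional area A = 462 × 15.9 = 7346 m².
Hydraulic gradient i = 0.00772.
Darcy's law: Q = K · A · i = 36.10 × 7346 × 0.007720 = 2047 m³/day.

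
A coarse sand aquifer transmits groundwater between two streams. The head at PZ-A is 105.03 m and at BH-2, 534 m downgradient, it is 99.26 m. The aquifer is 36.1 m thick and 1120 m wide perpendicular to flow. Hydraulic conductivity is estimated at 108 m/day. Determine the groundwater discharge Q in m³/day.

47200

Cross-sectional area A = 1120 × 36.1 = 40432 m².
Hydraulic gradient i = (105.03 − 99.26) / 534 = 5.77 / 534 = 0.01081.
Darcy's law: Q = K · A · i = 108.0 × 40432 × 0.01081 = 47183 m³/day.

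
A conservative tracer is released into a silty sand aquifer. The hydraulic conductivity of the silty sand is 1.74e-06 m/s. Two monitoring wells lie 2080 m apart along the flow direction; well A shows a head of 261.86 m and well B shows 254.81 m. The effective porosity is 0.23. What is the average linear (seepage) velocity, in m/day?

Convert K: 1.74e-06 m/s × 86400 = 0.1503 m/day.
Hydraulic gradient i = (261.86 − 254.81) / 2080 = 7.05 / 2080 = 0.003389.
Darcy flux q = K · i = 0.1503 × 0.003389 = 0.0005096 m/day.
Seepage velocity v = q / n_e = 0.0005096 / 0.23 = 0.002215 m/day.

0.00222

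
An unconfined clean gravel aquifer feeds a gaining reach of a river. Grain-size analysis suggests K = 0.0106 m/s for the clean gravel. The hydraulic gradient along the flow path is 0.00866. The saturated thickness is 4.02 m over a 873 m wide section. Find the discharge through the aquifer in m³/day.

Convert K: 0.0106 m/s × 86400 = 915.8 m/day.
Cross-sectional area A = 873 × 4.02 = 3509 m².
Hydraulic gradient i = 0.00866.
Darcy's law: Q = K · A · i = 915.8 × 3509 × 0.008660 = 27834 m³/day.

27800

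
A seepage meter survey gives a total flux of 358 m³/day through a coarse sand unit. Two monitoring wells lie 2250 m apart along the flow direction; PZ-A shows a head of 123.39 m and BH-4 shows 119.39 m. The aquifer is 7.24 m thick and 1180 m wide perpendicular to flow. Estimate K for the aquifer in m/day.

Cross-sectional area A = 1180 × 7.24 = 8543 m².
Hydraulic gradient i = (123.39 − 119.39) / 2250 = 4 / 2250 = 0.001778.
From Q = K·A·i, K = Q / (A·i) = 358 / (8543 × 0.001778) = 23.57 m/day.

23.6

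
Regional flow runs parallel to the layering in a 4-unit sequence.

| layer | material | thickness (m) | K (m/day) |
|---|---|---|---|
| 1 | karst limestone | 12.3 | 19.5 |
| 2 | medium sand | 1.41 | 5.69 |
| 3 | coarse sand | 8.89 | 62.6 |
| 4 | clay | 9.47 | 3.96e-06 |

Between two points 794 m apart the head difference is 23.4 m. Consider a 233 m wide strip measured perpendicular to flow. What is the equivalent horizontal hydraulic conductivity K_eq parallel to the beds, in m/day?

25.1

Flow is parallel to layering, so each bed carries its own Darcy discharge and the transmissivities add.
Σ(K_i·b_i) = 19.5×12.3 + 5.69×1.41 + 62.6×8.89 + 3.96e-06×9.47 = 804.4 m²/day.
Total thickness b = 32.07 m, so K_eq = Σ(K_i·b_i)/b = 25.08 m/day.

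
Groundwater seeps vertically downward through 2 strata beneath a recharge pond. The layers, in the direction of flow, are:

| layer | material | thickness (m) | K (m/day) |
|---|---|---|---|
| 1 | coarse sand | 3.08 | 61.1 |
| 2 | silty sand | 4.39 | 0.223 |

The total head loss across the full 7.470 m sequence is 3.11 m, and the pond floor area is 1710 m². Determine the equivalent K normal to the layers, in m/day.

0.378

Flow is perpendicular to layering, so the layers act in series and the equivalent K is the thickness-weighted harmonic mean.
Total thickness L = 3.08 + 4.39 = 7.470 m.
Σ(b_i/K_i) = 3.08/61.1 + 4.39/0.223 = 19.74 d.
K_eq = L / Σ(b_i/K_i) = 7.470 / 19.74 = 0.3785 m/day.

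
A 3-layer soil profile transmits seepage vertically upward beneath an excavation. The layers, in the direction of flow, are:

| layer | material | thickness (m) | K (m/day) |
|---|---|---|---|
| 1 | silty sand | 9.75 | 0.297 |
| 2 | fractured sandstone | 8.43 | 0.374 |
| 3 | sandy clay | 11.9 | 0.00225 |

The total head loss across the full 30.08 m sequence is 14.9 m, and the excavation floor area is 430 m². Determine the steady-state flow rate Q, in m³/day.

1.20

Flow is perpendicular to layering, so the layers act in series and the equivalent K is the thickness-weighted harmonic mean.
Total thickness L = 9.75 + 8.43 + 11.9 = 30.08 m.
Σ(b_i/K_i) = 9.75/0.297 + 8.43/0.374 + 11.9/0.00225 = 5344 d.
K_eq = L / Σ(b_i/K_i) = 30.08 / 5344 = 0.005628 m/day.
Q = K_eq · A · (Δh/L) = 0.005628 × 430 × (14.9/30.08) = 1.199 m³/day.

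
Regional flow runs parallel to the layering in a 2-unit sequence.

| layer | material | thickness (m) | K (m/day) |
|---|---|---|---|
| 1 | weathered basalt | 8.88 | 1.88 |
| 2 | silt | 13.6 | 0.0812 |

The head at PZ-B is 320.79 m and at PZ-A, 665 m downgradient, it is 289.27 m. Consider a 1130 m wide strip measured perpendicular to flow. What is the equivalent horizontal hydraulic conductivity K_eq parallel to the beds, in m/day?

Flow is parallel to layering, so each bed carries its own Darcy discharge and the transmissivities add.
Σ(K_i·b_i) = 1.88×8.88 + 0.0812×13.6 = 17.80 m²/day.
Total thickness b = 22.48 m, so K_eq = Σ(K_i·b_i)/b = 0.7918 m/day.

0.792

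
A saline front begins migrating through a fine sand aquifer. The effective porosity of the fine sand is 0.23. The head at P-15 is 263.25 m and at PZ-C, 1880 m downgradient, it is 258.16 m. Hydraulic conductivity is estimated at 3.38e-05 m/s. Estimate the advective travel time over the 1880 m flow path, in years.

Convert K: 3.38e-05 m/s × 86400 = 2.920 m/day.
Hydraulic gradient i = (263.25 − 258.16) / 1880 = 5.09 / 1880 = 0.002707.
Darcy flux q = K · i = 2.920 × 0.002707 = 0.007907 m/day.
Seepage velocity v = q / n_e = 0.007907 / 0.23 = 0.03438 m/day.
Travel time t = L / v = 1880 / 0.03438 = 54688 days = 149.7 years.

150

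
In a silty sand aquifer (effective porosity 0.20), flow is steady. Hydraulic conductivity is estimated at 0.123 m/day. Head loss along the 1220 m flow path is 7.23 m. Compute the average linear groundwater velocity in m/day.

0.00364

Hydraulic gradient i = Δh / L = 7.23 / 1220 = 0.005926.
Darcy flux q = K · i = 0.1230 × 0.005926 = 0.0007289 m/day.
Seepage velocity v = q / n_e = 0.0007289 / 0.20 = 0.003645 m/day.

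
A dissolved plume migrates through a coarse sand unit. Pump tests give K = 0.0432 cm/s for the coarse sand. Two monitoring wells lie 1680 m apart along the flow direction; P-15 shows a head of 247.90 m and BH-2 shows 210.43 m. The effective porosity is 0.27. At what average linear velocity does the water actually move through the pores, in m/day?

3.08

Convert K: 0.0432 cm/s × 864 = 37.32 m/day.
Hydraulic gradient i = (247.90 − 210.43) / 1680 = 37.47 / 1680 = 0.02230.
Darcy flux q = K · i = 37.32 × 0.02230 = 0.8325 m/day.
Seepage velocity v = q / n_e = 0.8325 / 0.27 = 3.083 m/day.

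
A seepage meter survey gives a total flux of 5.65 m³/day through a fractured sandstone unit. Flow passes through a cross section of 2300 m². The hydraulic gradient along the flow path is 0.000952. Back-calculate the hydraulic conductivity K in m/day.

2.58

Hydraulic gradient i = 0.000952.
From Q = K·A·i, K = Q / (A·i) = 5.65 / (2300 × 0.0009520) = 2.580 m/day.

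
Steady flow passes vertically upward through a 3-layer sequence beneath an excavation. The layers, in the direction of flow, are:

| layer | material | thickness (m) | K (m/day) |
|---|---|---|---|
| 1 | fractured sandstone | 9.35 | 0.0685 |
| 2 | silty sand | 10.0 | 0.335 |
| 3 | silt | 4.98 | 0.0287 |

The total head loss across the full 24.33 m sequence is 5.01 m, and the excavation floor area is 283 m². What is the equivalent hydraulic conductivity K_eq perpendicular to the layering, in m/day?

Flow is perpendicular to layering, so the layers act in series and the equivalent K is the thickness-weighted harmonic mean.
Total thickness L = 9.35 + 10.0 + 4.98 = 24.33 m.
Σ(b_i/K_i) = 9.35/0.0685 + 10.0/0.335 + 4.98/0.0287 = 339.9 d.
K_eq = L / Σ(b_i/K_i) = 24.33 / 339.9 = 0.07159 m/day.

0.0716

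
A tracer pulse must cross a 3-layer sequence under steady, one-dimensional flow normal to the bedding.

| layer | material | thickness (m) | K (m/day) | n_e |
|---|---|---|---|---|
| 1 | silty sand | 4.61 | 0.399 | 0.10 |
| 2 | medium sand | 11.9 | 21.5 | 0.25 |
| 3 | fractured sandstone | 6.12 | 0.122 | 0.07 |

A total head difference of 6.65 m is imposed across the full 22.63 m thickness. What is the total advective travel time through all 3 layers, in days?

With flow normal to the layers, continuity requires the same specific discharge q through every layer.
Σ(b_i/K_i) = 4.61/0.399 + 11.9/21.5 + 6.12/0.122 = 62.27 d.
q = Δh / Σ(b_i/K_i) = 6.65 / 62.27 = 0.1068 m/day.
In each layer the seepage velocity is v_i = q/n_i, so the layer transit time is t_i = b_i·n_i / q:
  layer 1 (silty sand): t_1 = 4.61 × 0.10 / 0.1068 = 4.317 d
  layer 2 (medium sand): t_2 = 11.9 × 0.25 / 0.1068 = 27.86 d
  layer 3 (fractured sandstone): t_3 = 6.12 × 0.07 / 0.1068 = 4.012 d
Total t = Σ t_i = 36.19 days.

36.2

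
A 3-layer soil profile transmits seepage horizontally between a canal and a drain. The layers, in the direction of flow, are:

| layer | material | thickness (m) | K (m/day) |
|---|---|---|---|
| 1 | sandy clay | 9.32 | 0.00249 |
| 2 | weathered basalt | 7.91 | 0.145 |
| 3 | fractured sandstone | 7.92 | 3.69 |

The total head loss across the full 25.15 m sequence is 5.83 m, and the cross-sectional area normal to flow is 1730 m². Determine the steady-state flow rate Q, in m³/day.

Flow is perpendicular to layering, so the layers act in series and the equivalent K is the thickness-weighted harmonic mean.
Total thickness L = 9.32 + 7.91 + 7.92 = 25.15 m.
Σ(b_i/K_i) = 9.32/0.00249 + 7.91/0.145 + 7.92/3.69 = 3800 d.
K_eq = L / Σ(b_i/K_i) = 25.15 / 3800 = 0.006619 m/day.
Q = K_eq · A · (Δh/L) = 0.006619 × 1730 × (5.83/25.15) = 2.654 m³/day.

2.65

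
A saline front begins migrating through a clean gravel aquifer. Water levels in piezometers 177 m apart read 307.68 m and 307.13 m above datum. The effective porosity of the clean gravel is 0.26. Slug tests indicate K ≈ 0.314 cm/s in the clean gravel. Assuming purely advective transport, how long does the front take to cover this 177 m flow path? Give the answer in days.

Convert K: 0.314 cm/s × 864 = 271.3 m/day.
Hydraulic gradient i = (307.68 − 307.13) / 177 = 0.55 / 177 = 0.003107.
Darcy flux q = K · i = 271.3 × 0.003107 = 0.8430 m/day.
Seepage velocity v = q / n_e = 0.8430 / 0.26 = 3.242 m/day.
Travel time t = L / v = 177 / 3.242 = 54.59 days.

54.6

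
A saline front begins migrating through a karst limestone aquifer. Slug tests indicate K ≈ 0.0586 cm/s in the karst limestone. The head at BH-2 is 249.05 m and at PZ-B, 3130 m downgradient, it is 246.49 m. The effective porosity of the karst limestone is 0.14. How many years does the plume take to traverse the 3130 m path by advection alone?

Convert K: 0.0586 cm/s × 864 = 50.63 m/day.
Hydraulic gradient i = (249.05 − 246.49) / 3130 = 2.56 / 3130 = 0.0008179.
Darcy flux q = K · i = 50.63 × 0.0008179 = 0.04141 m/day.
Seepage velocity v = q / n_e = 0.04141 / 0.14 = 0.2958 m/day.
Travel time t = L / v = 3130 / 0.2958 = 10582 days = 28.97 years.

29.0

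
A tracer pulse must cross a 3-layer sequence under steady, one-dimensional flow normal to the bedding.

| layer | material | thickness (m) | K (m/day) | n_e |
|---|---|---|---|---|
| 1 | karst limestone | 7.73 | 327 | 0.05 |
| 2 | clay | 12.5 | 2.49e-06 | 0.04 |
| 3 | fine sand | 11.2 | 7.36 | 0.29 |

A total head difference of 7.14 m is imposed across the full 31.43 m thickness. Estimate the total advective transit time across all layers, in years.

7960

With flow normal to the layers, continuity requires the same specific discharge q through every layer.
Σ(b_i/K_i) = 7.73/327 + 12.5/2.49e-06 + 11.2/7.36 = 5.020e+06 d.
q = Δh / Σ(b_i/K_i) = 7.14 / 5.020e+06 = 1.422e-06 m/day.
In each layer the seepage velocity is v_i = q/n_i, so the layer transit time is t_i = b_i·n_i / q:
  layer 1 (karst limestone): t_1 = 7.73 × 0.05 / 1.422e-06 = 2.717e+05 d
  layer 2 (clay): t_2 = 12.5 × 0.04 / 1.422e-06 = 3.515e+05 d
  layer 3 (fine sand): t_3 = 11.2 × 0.29 / 1.422e-06 = 2.284e+06 d
Total t = Σ t_i = 2.907e+06 days = 7959 years.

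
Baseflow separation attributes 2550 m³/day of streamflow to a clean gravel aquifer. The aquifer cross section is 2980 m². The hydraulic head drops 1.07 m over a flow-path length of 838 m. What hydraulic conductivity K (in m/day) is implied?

670

Hydraulic gradient i = Δh / L = 1.07 / 838 = 0.001277.
From Q = K·A·i, K = Q / (A·i) = 2550 / (2980 × 0.001277) = 670.2 m/day.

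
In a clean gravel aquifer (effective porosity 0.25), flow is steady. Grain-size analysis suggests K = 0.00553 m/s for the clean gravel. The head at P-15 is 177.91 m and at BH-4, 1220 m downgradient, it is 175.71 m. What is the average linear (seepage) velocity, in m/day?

Convert K: 0.00553 m/s × 86400 = 477.8 m/day.
Hydraulic gradient i = (177.91 − 175.71) / 1220 = 2.2 / 1220 = 0.001803.
Darcy flux q = K · i = 477.8 × 0.001803 = 0.8616 m/day.
Seepage velocity v = q / n_e = 0.8616 / 0.25 = 3.446 m/day.

3.45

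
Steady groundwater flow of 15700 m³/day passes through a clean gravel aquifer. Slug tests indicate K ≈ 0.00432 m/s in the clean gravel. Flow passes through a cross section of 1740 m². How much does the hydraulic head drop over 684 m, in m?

Convert K: 0.00432 m/s × 86400 = 373.2 m/day.
From Q = K·A·i, i = Q / (K·A) = 15700 / (373.2 × 1740) = 0.02417.
Head loss Δh = i · L = 0.02417 × 684 = 16.54 m.

16.5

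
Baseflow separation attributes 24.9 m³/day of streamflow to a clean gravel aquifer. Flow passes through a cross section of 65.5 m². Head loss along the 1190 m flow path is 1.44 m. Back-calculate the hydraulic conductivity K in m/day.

Hydraulic gradient i = Δh / L = 1.44 / 1190 = 0.001210.
From Q = K·A·i, K = Q / (A·i) = 24.9 / (65.50 × 0.001210) = 314.2 m/day.

314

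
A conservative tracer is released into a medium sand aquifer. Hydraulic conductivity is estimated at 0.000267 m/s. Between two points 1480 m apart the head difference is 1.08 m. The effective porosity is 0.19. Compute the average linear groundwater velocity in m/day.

Convert K: 0.000267 m/s × 86400 = 23.07 m/day.
Hydraulic gradient i = Δh / L = 1.08 / 1480 = 0.0007297.
Darcy flux q = K · i = 23.07 × 0.0007297 = 0.01683 m/day.
Seepage velocity v = q / n_e = 0.01683 / 0.19 = 0.08860 m/day.

0.0886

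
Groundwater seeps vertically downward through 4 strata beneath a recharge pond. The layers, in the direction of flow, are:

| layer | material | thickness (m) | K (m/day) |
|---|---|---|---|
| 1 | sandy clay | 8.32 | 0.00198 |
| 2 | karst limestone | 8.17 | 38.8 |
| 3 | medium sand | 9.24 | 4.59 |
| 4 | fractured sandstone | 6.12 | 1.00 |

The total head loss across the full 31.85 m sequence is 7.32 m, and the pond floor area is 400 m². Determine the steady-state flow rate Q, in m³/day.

Flow is perpendicular to layering, so the layers act in series and the equivalent K is the thickness-weighted harmonic mean.
Total thickness L = 8.32 + 8.17 + 9.24 + 6.12 = 31.85 m.
Σ(b_i/K_i) = 8.32/0.00198 + 8.17/38.8 + 9.24/4.59 + 6.12/1.00 = 4210 d.
K_eq = L / Σ(b_i/K_i) = 31.85 / 4210 = 0.007565 m/day.
Q = K_eq · A · (Δh/L) = 0.007565 × 400 × (7.32/31.85) = 0.6954 m³/day.

0.695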